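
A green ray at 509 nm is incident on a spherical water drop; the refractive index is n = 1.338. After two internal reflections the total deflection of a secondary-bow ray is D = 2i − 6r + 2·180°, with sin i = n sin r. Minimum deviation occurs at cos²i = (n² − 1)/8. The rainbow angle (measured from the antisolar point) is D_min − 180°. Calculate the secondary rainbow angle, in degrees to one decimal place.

cos²i = (1.79024 − 1)/8 = 0.09878; i = arccos(0.31429) = 71.682°.
sin r = sin 71.682°/1.338 = 0.70951; r = 45.195°.
D_min = 2·71.682° − 6·45.195° + 360° = 232.193°.
Rainbow angle = D_min − 180° = 52.193°.

52.2°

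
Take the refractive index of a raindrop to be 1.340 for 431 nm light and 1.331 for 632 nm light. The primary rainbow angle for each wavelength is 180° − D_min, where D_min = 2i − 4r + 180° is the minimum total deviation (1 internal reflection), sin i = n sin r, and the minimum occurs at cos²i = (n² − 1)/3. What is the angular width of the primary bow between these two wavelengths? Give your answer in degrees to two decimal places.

1.30°

At 431 nm (n = 1.340): cos²i = 0.26520 → i = 59.004°, r = 39.770°, D_min = 138.929°, rainbow angle = 41.071°.
At 632 nm (n = 1.331): cos²i = 0.25719 → i = 59.527°, r = 40.356°, D_min = 137.630°, rainbow angle = 42.370°.
Angular width = |41.071° − 42.370°| = 1.299°.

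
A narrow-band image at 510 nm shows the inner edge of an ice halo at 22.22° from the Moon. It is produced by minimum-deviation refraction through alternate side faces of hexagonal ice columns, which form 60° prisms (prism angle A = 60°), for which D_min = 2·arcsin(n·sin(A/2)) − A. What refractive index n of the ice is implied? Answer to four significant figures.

Rearranging: n = sin((D_min + A)/2) / sin(A/2).
(D_min + A)/2 = (22.22° + 60°)/2 = 41.110°.
n = sin 41.110° / sin 30° = 0.6575 / 0.5000 = 1.3150.

1.315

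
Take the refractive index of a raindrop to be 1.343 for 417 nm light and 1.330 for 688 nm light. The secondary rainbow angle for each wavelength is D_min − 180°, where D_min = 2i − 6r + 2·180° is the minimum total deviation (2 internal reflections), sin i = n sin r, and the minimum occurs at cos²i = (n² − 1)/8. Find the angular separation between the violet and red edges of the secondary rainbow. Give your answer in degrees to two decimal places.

At 417 nm (n = 1.343): cos²i = 0.10046 → i = 71.522°, r = 44.928°, D_min = 233.478°, rainbow angle = 53.478°.
At 688 nm (n = 1.330): cos²i = 0.09611 → i = 71.940°, r = 45.630°, D_min = 230.101°, rainbow angle = 50.101°.
Angular width = |53.478° − 50.101°| = 3.377°.

3.38°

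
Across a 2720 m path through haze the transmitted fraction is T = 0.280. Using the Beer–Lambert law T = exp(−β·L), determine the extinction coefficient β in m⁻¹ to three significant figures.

0.000468 m⁻¹

Beer–Lambert: T = exp(−βL) ⇒ β = −ln(T)/L = −ln(0.280)/2720 = 1.2730/2720 = 0.000468 m⁻¹.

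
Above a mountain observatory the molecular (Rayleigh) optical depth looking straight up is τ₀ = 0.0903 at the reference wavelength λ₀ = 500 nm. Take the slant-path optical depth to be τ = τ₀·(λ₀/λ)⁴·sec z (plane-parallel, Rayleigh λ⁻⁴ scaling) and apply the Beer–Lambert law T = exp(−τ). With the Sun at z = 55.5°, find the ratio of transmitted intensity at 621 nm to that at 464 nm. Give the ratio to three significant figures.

1.16

Airmass: sec 55.5° = 1.7655.
τ(621 nm) = 0.0903 × (500/621)⁴ × 1.7655 = 0.0903 × 0.4203 × 1.7655 = 0.0670.
τ(464 nm) = 0.0903 × (500/464)⁴ × 1.7655 = 0.0903 × 1.3484 × 1.7655 = 0.2150.
T(621)/T(464) = exp(τ_B − τ_A) = exp(0.1480) = 1.1595.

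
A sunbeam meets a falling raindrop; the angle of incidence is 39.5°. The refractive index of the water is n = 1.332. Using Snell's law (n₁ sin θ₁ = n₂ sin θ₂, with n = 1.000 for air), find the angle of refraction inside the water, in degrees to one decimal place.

Snell: sin θ_r = sin θ_i / n = sin 39.5° / 1.332 = 0.6361 / 1.332 = 0.4775.
θ_r = arcsin(0.4775) = 28.52°.

28.5°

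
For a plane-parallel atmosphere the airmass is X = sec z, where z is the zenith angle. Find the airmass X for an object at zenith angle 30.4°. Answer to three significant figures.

1.16

X = sec z = 1/cos 30.4° = 1/0.8625 = 1.1594.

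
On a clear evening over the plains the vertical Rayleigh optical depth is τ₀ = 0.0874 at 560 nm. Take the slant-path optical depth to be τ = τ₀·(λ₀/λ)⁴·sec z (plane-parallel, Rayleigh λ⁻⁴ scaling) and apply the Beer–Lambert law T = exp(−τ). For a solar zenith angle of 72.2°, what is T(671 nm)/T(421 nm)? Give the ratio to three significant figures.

Airmass: sec 72.2° = 3.2712.
τ(671 nm) = 0.0874 × (560/671)⁴ × 3.2712 = 0.0874 × 0.4851 × 3.2712 = 0.1387.
τ(421 nm) = 0.0874 × (560/421)⁴ × 3.2712 = 0.0874 × 3.1306 × 3.2712 = 0.8950.
T(671)/T(421) = exp(τ_B − τ_A) = exp(0.7563) = 2.1305.

2.13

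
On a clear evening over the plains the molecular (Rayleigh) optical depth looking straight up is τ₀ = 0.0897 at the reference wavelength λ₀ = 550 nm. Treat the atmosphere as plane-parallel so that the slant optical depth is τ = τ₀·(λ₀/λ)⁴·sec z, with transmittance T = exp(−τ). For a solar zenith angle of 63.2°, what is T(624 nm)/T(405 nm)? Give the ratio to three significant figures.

1.74

Airmass: sec 63.2° = 2.2179.
τ(624 nm) = 0.0897 × (550/624)⁴ × 2.2179 = 0.0897 × 0.6035 × 2.2179 = 0.1201.
τ(405 nm) = 0.0897 × (550/405)⁴ × 2.2179 = 0.0897 × 3.4012 × 2.2179 = 0.6767.
T(624)/T(405) = exp(τ_B − τ_A) = exp(0.5566) = 1.7447.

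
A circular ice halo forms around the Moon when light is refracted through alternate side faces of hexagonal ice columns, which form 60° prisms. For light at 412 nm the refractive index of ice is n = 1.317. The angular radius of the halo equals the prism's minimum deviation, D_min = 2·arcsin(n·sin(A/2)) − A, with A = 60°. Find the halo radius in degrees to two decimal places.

22.37°

n·sin(A/2) = 1.317 × sin 30° = 1.317 × 0.5000 = 0.6585.
D_min = 2·arcsin(0.6585) − 60° = 2 × 41.186° − 60° = 22.371°.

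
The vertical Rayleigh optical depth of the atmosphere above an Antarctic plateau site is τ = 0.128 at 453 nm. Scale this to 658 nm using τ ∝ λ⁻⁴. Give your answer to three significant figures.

τ(658 nm) = τ(453 nm) × (453/658)⁴ = 0.128 × (0.6884)⁴ = 0.128 × 0.2246 = 0.0288.

0.0288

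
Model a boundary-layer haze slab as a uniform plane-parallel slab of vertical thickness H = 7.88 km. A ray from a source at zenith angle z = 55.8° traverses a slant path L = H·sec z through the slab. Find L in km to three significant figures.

14.0 km

sec z = 1/cos 55.8° = 1.7791.
L = 7.88 × 1.7791 = 14.019 km.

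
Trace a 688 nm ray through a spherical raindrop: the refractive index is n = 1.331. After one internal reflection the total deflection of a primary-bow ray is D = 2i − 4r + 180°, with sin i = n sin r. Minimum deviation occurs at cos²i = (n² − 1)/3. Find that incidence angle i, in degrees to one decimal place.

cos²i = (1.331² − 1)/3 = (1.77156 − 1)/3 = 0.25719.
cos i = 0.50714, so i = 59.527°.

59.5°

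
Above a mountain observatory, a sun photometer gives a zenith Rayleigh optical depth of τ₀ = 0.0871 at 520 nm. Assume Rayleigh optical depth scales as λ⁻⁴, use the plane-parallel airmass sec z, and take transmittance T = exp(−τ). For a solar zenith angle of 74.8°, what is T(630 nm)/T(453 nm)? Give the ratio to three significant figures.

Airmass: sec 74.8° = 3.8140.
τ(630 nm) = 0.0871 × (520/630)⁴ × 3.8140 = 0.0871 × 0.4641 × 3.8140 = 0.1542.
τ(453 nm) = 0.0871 × (520/453)⁴ × 3.8140 = 0.0871 × 1.7363 × 3.8140 = 0.5768.
T(630)/T(453) = exp(τ_B − τ_A) = exp(0.4226) = 1.5259.

1.53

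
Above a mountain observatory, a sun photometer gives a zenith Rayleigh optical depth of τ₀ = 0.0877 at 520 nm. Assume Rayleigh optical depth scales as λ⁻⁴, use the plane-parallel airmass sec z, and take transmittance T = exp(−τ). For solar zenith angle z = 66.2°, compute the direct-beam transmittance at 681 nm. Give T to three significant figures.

sec 66.2° = 2.4780.
τ = 0.0877 × (520/681)⁴ × 2.4780 = 0.0877 × 0.3400 × 2.4780 = 0.0739.
T = exp(−0.0739) = 0.9288.

0.929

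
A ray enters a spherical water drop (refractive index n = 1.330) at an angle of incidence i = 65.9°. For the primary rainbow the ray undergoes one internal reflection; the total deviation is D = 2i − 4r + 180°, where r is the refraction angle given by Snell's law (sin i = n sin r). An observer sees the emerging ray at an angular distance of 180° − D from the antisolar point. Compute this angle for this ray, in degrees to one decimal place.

sin r = sin 65.9° / 1.330 = 0.9128/1.330 = 0.6863; r = 43.34°.
D = 2·65.9° − 4·43.34° + 180° = 131.80° − 173.36° + 180° = 138.44°.
Angle from antisolar point = 180° − D = 41.56°.

41.6°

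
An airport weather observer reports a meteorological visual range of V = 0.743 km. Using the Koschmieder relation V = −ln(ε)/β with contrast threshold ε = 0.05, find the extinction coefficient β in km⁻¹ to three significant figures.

β = −ln(0.05) / V = 2.996 / 0.743 = 4.0319 km⁻¹.

4.03 km⁻¹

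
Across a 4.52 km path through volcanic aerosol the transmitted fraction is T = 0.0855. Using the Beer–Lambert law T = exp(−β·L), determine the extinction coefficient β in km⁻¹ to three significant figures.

Beer–Lambert: T = exp(−βL) ⇒ β = −ln(T)/L = −ln(0.0855)/4.52 = 2.4592/4.52 = 0.5441 km⁻¹.

0.544 km⁻¹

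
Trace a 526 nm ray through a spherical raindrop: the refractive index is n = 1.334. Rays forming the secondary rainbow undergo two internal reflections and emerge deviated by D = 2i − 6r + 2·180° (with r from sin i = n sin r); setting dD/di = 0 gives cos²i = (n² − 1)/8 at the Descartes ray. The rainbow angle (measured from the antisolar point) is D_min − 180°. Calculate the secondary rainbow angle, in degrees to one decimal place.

51.2°

cos²i = (1.77956 − 1)/8 = 0.09744; i = arccos(0.31216) = 71.810°.
sin r = sin 71.810°/1.334 = 0.71217; r = 45.411°.
D_min = 2·71.810° − 6·45.411° + 360° = 231.153°.
Rainbow angle = D_min − 180° = 51.153°.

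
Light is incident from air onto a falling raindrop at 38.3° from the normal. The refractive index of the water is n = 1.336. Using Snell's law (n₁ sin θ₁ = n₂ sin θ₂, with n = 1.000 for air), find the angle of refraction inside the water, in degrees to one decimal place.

Snell: sin θ_r = sin θ_i / n = sin 38.3° / 1.336 = 0.6198 / 1.336 = 0.4639.
θ_r = arcsin(0.4639) = 27.64°.

27.6°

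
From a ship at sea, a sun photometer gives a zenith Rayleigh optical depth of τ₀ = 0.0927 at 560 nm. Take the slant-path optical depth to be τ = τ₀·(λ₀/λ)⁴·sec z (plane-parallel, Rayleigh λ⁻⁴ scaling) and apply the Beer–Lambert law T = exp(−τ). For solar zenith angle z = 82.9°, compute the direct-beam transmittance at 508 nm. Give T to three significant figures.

sec 82.9° = 8.0905.
τ = 0.0927 × (560/508)⁴ × 8.0905 = 0.0927 × 1.4767 × 8.0905 = 1.1075.
T = exp(−1.1075) = 0.3304.

0.330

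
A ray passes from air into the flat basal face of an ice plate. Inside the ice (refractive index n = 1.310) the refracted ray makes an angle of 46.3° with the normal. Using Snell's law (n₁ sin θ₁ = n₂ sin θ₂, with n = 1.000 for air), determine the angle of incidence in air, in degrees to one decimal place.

71.3°

Snell: sin θ_i = n · sin θ_r = 1.310 × sin 46.3° = 1.310 × 0.7230 = 0.9471.
θ_i = arcsin(0.9471) = 71.28°.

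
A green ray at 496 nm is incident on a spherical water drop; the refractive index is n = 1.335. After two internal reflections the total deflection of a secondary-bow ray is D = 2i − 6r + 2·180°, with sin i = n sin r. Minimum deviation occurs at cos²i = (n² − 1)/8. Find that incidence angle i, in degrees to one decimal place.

cos²i = (1.335² − 1)/8 = (1.78222 − 1)/8 = 0.09778.
cos i = 0.31269, so i = 71.778°.

71.8°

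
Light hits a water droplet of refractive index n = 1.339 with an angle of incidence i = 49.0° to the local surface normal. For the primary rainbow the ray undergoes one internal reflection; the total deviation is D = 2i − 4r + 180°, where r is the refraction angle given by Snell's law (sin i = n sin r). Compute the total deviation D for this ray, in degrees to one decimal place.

140.8°

sin r = sin 49.0° / 1.339 = 0.7547/1.339 = 0.5636; r = 34.31°.
D = 2·49.0° − 4·34.31° + 180° = 98.00° − 137.23° + 180° = 140.77°.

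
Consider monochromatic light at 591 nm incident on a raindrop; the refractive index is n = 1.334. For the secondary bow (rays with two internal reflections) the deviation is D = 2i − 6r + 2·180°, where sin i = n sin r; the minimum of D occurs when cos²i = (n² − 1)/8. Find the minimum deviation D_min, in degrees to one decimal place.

cos²i = (1.77956 − 1)/8 = 0.09744; i = arccos(0.31216) = 71.810°.
sin r = sin 71.810°/1.334 = 0.71217; r = 45.411°.
D_min = 2·71.810° − 6·45.411° + 360° = 231.153°.

231.2°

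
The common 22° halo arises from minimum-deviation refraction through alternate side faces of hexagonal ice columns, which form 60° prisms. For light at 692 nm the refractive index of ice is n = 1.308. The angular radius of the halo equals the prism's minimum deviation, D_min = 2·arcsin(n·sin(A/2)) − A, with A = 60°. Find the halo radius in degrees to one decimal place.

n·sin(A/2) = 1.308 × sin 30° = 1.308 × 0.5000 = 0.6540.
D_min = 2·arcsin(0.6540) − 60° = 2 × 40.844° − 60° = 21.688°.

21.7°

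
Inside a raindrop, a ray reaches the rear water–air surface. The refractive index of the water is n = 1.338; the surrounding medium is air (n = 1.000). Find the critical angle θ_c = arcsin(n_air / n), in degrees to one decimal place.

48.4°

sin θ_c = n_air / n = 1.000 / 1.338 = 0.7474.
θ_c = arcsin(0.7474) = 48.36°.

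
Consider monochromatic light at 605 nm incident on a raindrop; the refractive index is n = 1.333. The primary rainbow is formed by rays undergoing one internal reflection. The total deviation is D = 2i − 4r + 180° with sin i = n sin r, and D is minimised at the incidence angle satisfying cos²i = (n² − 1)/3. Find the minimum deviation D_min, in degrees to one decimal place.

137.9°

cos²i = (1.77689 − 1)/3 = 0.25896; i = arccos(0.50888) = 59.410°.
sin r = sin 59.410°/1.333 = 0.64579; r = 40.225°.
D_min = 2·59.410° − 4·40.225° + 180° = 137.922°.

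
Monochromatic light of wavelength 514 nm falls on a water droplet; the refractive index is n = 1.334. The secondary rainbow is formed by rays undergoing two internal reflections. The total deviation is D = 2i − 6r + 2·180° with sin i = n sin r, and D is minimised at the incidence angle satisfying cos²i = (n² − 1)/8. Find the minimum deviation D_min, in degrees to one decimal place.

cos²i = (1.77956 − 1)/8 = 0.09744; i = arccos(0.31216) = 71.810°.
sin r = sin 71.810°/1.334 = 0.71217; r = 45.411°.
D_min = 2·71.810° − 6·45.411° + 360° = 231.153°.

231.2°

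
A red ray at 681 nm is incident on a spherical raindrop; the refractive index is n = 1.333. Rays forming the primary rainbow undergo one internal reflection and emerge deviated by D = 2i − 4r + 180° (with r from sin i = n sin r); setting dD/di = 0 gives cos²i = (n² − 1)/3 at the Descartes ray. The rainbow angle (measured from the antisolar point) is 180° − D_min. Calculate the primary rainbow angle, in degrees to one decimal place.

cos²i = (1.77689 − 1)/3 = 0.25896; i = arccos(0.50888) = 59.410°.
sin r = sin 59.410°/1.333 = 0.64579; r = 40.225°.
D_min = 2·59.410° − 4·40.225° + 180° = 137.922°.
Rainbow angle = 180° − D_min = 42.078°.

42.1°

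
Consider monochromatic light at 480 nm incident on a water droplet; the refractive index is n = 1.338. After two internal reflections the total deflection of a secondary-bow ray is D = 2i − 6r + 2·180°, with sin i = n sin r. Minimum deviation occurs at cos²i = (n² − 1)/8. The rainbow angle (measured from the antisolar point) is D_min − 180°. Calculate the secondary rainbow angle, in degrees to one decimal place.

cos²i = (1.79024 − 1)/8 = 0.09878; i = arccos(0.31429) = 71.682°.
sin r = sin 71.682°/1.338 = 0.70951; r = 45.195°.
D_min = 2·71.682° − 6·45.195° + 360° = 232.193°.
Rainbow angle = D_min − 180° = 52.193°.

52.2°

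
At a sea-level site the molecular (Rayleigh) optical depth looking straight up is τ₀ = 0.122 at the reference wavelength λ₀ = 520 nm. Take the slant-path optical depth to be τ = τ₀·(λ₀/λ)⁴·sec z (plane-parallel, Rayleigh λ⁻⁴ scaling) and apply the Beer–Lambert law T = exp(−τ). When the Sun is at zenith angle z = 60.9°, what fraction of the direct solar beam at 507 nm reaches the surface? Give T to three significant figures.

0.758

sec 60.9° = 2.0562.
τ = 0.122 × (520/507)⁴ × 2.0562 = 0.122 × 1.1066 × 2.0562 = 0.2776.
T = exp(−0.2776) = 0.7576.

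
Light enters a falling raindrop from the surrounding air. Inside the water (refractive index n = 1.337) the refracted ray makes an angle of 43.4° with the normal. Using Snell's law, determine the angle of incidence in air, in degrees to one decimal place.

66.7°

Snell: sin θ_i = n · sin θ_r = 1.337 × sin 43.4° = 1.337 × 0.6871 = 0.9186.
θ_i = arcsin(0.9186) = 66.73°.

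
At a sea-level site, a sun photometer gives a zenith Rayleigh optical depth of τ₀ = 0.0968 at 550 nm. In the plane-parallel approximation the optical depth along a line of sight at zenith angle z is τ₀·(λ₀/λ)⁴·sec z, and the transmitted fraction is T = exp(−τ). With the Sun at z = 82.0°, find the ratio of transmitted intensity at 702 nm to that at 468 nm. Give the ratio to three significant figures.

Airmass: sec 82.0° = 7.1853.
τ(702 nm) = 0.0968 × (550/702)⁴ × 7.1853 = 0.0968 × 0.3768 × 7.1853 = 0.2621.
τ(468 nm) = 0.0968 × (550/468)⁴ × 7.1853 = 0.0968 × 1.9075 × 7.1853 = 1.3267.
T(702)/T(468) = exp(τ_B − τ_A) = exp(1.0647) = 2.8999.

2.90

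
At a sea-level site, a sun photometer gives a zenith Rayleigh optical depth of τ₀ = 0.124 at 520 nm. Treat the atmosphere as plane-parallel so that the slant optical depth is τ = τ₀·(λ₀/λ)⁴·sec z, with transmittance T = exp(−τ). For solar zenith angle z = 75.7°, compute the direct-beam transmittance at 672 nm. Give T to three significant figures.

sec 75.7° = 4.0486.
τ = 0.124 × (520/672)⁴ × 4.0486 = 0.124 × 0.3585 × 4.0486 = 0.1800.
T = exp(−0.1800) = 0.8353.

0.835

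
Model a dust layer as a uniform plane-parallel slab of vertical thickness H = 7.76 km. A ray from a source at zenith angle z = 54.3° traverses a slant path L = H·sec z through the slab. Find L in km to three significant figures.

sec z = 1/cos 54.3° = 1.7137.
L = 7.76 × 1.7137 = 13.298 km.

13.3 km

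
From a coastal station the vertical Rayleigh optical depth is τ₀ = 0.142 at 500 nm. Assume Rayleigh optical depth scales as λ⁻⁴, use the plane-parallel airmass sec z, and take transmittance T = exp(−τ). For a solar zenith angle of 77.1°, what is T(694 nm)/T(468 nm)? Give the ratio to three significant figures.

Airmass: sec 77.1° = 4.4793.
τ(694 nm) = 0.142 × (500/694)⁴ × 4.4793 = 0.142 × 0.2694 × 4.4793 = 0.1714.
τ(468 nm) = 0.142 × (500/468)⁴ × 4.4793 = 0.142 × 1.3029 × 4.4793 = 0.8287.
T(694)/T(468) = exp(τ_B − τ_A) = exp(0.6573) = 1.9296.

1.93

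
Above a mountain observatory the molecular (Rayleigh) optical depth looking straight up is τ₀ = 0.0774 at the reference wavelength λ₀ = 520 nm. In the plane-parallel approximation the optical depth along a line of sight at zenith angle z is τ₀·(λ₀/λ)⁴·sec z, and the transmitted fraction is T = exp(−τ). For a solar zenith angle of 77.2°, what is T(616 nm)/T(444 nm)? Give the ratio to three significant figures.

Airmass: sec 77.2° = 4.5137.
τ(616 nm) = 0.0774 × (520/616)⁴ × 4.5137 = 0.0774 × 0.5078 × 4.5137 = 0.1774.
τ(444 nm) = 0.0774 × (520/444)⁴ × 4.5137 = 0.0774 × 1.8814 × 4.5137 = 0.6573.
T(616)/T(444) = exp(τ_B − τ_A) = exp(0.4799) = 1.6159.

1.62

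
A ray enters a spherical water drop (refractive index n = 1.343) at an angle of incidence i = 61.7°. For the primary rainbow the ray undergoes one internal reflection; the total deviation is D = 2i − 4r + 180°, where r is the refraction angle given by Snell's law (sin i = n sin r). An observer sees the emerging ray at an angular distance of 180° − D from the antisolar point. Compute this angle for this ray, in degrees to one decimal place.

40.5°

sin r = sin 61.7° / 1.343 = 0.8805/1.343 = 0.6556; r = 40.97°.
D = 2·61.7° − 4·40.97° + 180° = 123.40° − 163.86° + 180° = 139.54°.
Angle from antisolar point = 180° − D = 40.46°.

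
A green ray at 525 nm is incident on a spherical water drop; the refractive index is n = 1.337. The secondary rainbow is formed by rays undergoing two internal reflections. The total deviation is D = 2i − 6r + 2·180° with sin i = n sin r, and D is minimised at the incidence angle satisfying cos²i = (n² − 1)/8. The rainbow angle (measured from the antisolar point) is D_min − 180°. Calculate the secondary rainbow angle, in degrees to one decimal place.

cos²i = (1.78757 − 1)/8 = 0.09845; i = arccos(0.31376) = 71.714°.
sin r = sin 71.714°/1.337 = 0.71017; r = 45.249°.
D_min = 2·71.714° − 6·45.249° + 360° = 231.934°.
Rainbow angle = D_min − 180° = 51.934°.

51.9°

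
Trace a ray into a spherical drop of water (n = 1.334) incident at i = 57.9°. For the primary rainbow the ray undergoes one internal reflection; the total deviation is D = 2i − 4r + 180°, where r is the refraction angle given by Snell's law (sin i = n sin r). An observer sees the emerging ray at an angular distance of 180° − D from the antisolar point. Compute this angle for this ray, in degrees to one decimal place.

sin r = sin 57.9° / 1.334 = 0.8471/1.334 = 0.6350; r = 39.42°.
D = 2·57.9° − 4·39.42° + 180° = 115.80° − 157.69° + 180° = 138.11°.
Angle from antisolar point = 180° − D = 41.89°.

41.9°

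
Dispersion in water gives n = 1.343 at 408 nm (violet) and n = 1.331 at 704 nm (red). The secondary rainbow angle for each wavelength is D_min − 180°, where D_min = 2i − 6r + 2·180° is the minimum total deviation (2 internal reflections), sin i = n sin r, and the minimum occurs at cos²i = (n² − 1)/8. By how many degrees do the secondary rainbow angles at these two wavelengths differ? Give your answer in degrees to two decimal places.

3.11°

At 408 nm (n = 1.343): cos²i = 0.10046 → i = 71.522°, r = 44.928°, D_min = 233.478°, rainbow angle = 53.478°.
At 704 nm (n = 1.331): cos²i = 0.09645 → i = 71.907°, r = 45.575°, D_min = 230.365°, rainbow angle = 50.365°.
Angular width = |53.478° − 50.365°| = 3.113°.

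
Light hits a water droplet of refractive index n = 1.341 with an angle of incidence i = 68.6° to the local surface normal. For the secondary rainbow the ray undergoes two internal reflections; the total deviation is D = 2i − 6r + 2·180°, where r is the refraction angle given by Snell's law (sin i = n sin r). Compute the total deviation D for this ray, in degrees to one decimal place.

233.4°

sin r = sin 68.6° / 1.341 = 0.9311/1.341 = 0.6943; r = 43.97°.
D = 2·68.6° − 6·43.97° + 2·180° = 137.20° − 263.83° + 360° = 233.37°.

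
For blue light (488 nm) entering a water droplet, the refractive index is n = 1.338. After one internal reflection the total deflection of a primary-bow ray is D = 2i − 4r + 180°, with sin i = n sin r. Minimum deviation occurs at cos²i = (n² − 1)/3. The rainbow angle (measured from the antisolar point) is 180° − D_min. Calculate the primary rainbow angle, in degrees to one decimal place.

41.4°

cos²i = (1.79024 − 1)/3 = 0.26341; i = arccos(0.51324) = 59.120°.
sin r = sin 59.120°/1.338 = 0.64144; r = 39.899°.
D_min = 2·59.120° − 4·39.899° + 180° = 138.643°.
Rainbow angle = 180° − D_min = 41.357°.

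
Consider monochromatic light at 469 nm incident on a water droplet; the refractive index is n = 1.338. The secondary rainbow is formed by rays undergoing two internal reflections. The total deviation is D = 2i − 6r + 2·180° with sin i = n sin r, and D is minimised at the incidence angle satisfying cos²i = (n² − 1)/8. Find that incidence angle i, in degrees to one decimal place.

cos²i = (1.338² − 1)/8 = (1.79024 − 1)/8 = 0.09878.
cos i = 0.31429, so i = 71.682°.

71.7°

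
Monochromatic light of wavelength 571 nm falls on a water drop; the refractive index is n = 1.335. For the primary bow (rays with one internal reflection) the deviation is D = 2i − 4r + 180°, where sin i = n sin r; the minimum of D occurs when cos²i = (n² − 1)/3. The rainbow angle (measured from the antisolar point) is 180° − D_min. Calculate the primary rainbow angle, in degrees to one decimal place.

41.8°

cos²i = (1.78222 − 1)/3 = 0.26074; i = arccos(0.51063) = 59.294°.
sin r = sin 59.294°/1.335 = 0.64405; r = 40.094°.
D_min = 2·59.294° − 4·40.094° + 180° = 138.212°.
Rainbow angle = 180° − D_min = 41.788°.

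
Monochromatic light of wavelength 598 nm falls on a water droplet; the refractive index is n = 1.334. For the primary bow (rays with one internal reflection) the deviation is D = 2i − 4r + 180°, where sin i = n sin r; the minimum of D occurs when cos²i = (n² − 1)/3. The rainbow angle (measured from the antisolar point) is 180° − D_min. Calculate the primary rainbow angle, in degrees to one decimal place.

cos²i = (1.77956 − 1)/3 = 0.25985; i = arccos(0.50976) = 59.352°.
sin r = sin 59.352°/1.334 = 0.64492; r = 40.159°.
D_min = 2·59.352° − 4·40.159° + 180° = 138.067°.
Rainbow angle = 180° − D_min = 41.933°.

41.9°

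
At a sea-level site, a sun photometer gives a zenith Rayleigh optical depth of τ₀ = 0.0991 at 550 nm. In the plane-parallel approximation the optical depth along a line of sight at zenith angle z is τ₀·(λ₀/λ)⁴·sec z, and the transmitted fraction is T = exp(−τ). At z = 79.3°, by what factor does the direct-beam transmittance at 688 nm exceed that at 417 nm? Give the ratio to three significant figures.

4.04

Airmass: sec 79.3° = 5.3860.
τ(688 nm) = 0.0991 × (550/688)⁴ × 5.3860 = 0.0991 × 0.4084 × 5.3860 = 0.2180.
τ(417 nm) = 0.0991 × (550/417)⁴ × 5.3860 = 0.0991 × 3.0263 × 5.3860 = 1.6153.
T(688)/T(417) = exp(τ_B − τ_A) = exp(1.3973) = 4.0442.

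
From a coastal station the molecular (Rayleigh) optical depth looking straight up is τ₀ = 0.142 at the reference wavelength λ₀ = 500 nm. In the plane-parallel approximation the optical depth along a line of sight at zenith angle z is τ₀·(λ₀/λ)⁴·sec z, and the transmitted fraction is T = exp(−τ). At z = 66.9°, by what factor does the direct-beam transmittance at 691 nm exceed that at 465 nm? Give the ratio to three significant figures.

Airmass: sec 66.9° = 2.5488.
τ(691 nm) = 0.142 × (500/691)⁴ × 2.5488 = 0.142 × 0.2741 × 2.5488 = 0.0992.
τ(465 nm) = 0.142 × (500/465)⁴ × 2.5488 = 0.142 × 1.3368 × 2.5488 = 0.4838.
T(691)/T(465) = exp(τ_B − τ_A) = exp(0.3846) = 1.4690.

1.47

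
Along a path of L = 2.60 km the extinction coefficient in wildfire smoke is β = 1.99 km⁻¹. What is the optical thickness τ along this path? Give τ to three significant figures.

τ = β·L = 1.99 × 2.60 = 5.1740.

5.17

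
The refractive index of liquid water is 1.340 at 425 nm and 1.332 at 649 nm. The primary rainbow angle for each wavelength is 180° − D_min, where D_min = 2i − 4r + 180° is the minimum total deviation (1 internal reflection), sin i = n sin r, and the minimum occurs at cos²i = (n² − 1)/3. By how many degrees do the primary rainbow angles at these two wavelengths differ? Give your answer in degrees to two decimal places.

1.15°

At 425 nm (n = 1.340): cos²i = 0.26520 → i = 59.004°, r = 39.770°, D_min = 138.929°, rainbow angle = 41.071°.
At 649 nm (n = 1.332): cos²i = 0.25807 → i = 59.469°, r = 40.290°, D_min = 137.776°, rainbow angle = 42.224°.
Angular width = |41.071° − 42.224°| = 1.153°.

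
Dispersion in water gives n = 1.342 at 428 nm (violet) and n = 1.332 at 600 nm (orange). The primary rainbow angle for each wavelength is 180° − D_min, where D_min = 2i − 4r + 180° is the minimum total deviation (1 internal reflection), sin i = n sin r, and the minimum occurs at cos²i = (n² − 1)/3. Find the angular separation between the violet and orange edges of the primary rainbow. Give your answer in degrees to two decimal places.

At 428 nm (n = 1.342): cos²i = 0.26699 → i = 58.888°, r = 39.641°, D_min = 139.213°, rainbow angle = 40.787°.
At 600 nm (n = 1.332): cos²i = 0.25807 → i = 59.469°, r = 40.290°, D_min = 137.776°, rainbow angle = 42.224°.
Angular width = |40.787° − 42.224°| = 1.437°.

1.44°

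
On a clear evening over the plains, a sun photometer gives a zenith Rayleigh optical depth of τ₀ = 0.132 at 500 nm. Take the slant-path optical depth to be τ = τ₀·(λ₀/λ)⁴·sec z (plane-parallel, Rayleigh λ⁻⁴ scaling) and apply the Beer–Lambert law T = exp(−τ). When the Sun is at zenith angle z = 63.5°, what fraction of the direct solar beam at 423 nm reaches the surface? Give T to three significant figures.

sec 63.5° = 2.2412.
τ = 0.132 × (500/423)⁴ × 2.2412 = 0.132 × 1.9522 × 2.2412 = 0.5775.
T = exp(−0.5775) = 0.5613.

0.561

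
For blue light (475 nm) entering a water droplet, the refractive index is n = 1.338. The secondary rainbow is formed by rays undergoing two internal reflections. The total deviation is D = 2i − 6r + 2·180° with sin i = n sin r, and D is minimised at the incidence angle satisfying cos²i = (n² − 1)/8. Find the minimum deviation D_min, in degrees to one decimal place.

232.2°

cos²i = (1.79024 − 1)/8 = 0.09878; i = arccos(0.31429) = 71.682°.
sin r = sin 71.682°/1.338 = 0.70951; r = 45.195°.
D_min = 2·71.682° − 6·45.195° + 360° = 232.193°.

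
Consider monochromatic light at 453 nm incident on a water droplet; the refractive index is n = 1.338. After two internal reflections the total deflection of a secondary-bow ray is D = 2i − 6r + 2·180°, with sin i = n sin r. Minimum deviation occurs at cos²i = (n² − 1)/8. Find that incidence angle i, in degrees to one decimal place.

71.7°

cos²i = (1.338² − 1)/8 = (1.79024 − 1)/8 = 0.09878.
cos i = 0.31429, so i = 71.682°.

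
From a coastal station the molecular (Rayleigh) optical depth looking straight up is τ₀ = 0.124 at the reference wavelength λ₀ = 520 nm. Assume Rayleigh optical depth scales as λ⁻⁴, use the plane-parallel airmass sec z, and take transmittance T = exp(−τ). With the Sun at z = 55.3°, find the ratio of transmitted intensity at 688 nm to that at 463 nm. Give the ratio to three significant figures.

Airmass: sec 55.3° = 1.7566.
τ(688 nm) = 0.124 × (520/688)⁴ × 1.7566 = 0.124 × 0.3263 × 1.7566 = 0.0711.
τ(463 nm) = 0.124 × (520/463)⁴ × 1.7566 = 0.124 × 1.5911 × 1.7566 = 0.3466.
T(688)/T(463) = exp(τ_B − τ_A) = exp(0.2755) = 1.3172.

1.32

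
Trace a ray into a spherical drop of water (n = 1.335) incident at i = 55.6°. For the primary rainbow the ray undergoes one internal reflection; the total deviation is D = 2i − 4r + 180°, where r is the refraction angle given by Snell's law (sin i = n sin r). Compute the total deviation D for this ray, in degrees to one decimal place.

sin r = sin 55.6° / 1.335 = 0.8251/1.335 = 0.6181; r = 38.17°.
D = 2·55.6° − 4·38.17° + 180° = 111.20° − 152.70° + 180° = 138.50°.

138.5°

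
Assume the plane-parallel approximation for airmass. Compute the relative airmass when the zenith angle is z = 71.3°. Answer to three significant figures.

X = sec z = 1/cos 71.3° = 1/0.3206 = 3.1190.

3.12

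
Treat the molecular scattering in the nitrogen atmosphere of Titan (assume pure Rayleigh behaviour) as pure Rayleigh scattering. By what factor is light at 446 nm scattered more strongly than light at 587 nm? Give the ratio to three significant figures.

3.00

Rayleigh scattering ∝ λ⁻⁴, so the ratio of coefficients is the inverse fourth power of the wavelength ratio.
σ(446)/σ(587) = (587/446)⁴ = (1.3161)⁴ = 3.001.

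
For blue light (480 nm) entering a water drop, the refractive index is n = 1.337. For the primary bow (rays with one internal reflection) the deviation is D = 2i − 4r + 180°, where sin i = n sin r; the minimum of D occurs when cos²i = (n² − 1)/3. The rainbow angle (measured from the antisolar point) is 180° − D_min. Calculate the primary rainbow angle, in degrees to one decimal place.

cos²i = (1.78757 − 1)/3 = 0.26252; i = arccos(0.51237) = 59.178°.
sin r = sin 59.178°/1.337 = 0.64231; r = 39.964°.
D_min = 2·59.178° − 4·39.964° + 180° = 138.500°.
Rainbow angle = 180° − D_min = 41.500°.

41.5°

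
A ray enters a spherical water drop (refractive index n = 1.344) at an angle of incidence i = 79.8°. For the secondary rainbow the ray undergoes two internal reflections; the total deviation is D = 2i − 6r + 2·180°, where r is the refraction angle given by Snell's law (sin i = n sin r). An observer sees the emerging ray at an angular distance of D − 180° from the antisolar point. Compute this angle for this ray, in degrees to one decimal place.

57.1°

sin r = sin 79.8° / 1.344 = 0.9842/1.344 = 0.7323; r = 47.08°.
D = 2·79.8° − 6·47.08° + 2·180° = 159.60° − 282.47° + 360° = 237.13°.
Angle from antisolar point = D − 180° = 57.13°.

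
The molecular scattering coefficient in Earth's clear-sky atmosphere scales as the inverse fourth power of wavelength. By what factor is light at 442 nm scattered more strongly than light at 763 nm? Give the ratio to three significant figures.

8.88

Rayleigh scattering ∝ λ⁻⁴, so the ratio of coefficients is the inverse fourth power of the wavelength ratio.
σ(442)/σ(763) = (763/442)⁴ = (1.7262)⁴ = 8.88.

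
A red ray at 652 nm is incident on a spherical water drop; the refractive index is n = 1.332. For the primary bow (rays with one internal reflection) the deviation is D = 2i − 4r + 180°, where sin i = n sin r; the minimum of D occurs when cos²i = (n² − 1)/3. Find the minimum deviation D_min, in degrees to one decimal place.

137.8°

cos²i = (1.77422 − 1)/3 = 0.25807; i = arccos(0.50801) = 59.469°.
sin r = sin 59.469°/1.332 = 0.64666; r = 40.290°.
D_min = 2·59.469° − 4·40.290° + 180° = 137.776°.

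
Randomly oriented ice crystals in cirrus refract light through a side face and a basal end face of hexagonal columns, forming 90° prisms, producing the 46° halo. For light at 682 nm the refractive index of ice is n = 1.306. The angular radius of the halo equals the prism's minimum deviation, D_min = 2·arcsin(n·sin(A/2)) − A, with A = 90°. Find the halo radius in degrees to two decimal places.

n·sin(A/2) = 1.306 × sin 45° = 1.306 × 0.7071 = 0.9235.
D_min = 2·arcsin(0.9235) − 90° = 2 × 67.440° − 90° = 44.881°.

44.88°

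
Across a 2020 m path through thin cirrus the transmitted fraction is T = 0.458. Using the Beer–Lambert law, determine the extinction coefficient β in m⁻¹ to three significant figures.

Beer–Lambert: T = exp(−βL) ⇒ β = −ln(T)/L = −ln(0.458)/2020 = 0.7809/2020 = 0.0003866 m⁻¹.

0.000387 m⁻¹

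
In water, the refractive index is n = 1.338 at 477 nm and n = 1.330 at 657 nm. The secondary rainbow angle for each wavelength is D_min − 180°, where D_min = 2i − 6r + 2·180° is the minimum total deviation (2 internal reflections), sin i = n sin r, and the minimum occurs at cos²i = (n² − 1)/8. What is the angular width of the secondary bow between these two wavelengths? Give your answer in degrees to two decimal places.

2.09°

At 477 nm (n = 1.338): cos²i = 0.09878 → i = 71.682°, r = 45.195°, D_min = 232.193°, rainbow angle = 52.193°.
At 657 nm (n = 1.330): cos²i = 0.09611 → i = 71.940°, r = 45.630°, D_min = 230.101°, rainbow angle = 50.101°.
Angular width = |52.193° − 50.101°| = 2.092°.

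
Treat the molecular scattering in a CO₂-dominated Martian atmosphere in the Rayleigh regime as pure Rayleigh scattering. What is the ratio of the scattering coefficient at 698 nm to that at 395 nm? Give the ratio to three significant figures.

Rayleigh scattering ∝ λ⁻⁴, so the ratio of coefficients is the inverse fourth power of the wavelength ratio.
σ(698)/σ(395) = (395/698)⁴ = (0.5659)⁴ = 0.1026.

0.103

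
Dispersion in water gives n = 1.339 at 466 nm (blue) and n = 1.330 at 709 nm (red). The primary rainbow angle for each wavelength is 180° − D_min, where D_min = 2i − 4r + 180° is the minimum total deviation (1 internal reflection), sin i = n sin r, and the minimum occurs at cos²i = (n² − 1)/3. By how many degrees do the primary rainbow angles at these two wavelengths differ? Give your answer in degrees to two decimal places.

At 466 nm (n = 1.339): cos²i = 0.26431 → i = 59.062°, r = 39.834°, D_min = 138.786°, rainbow angle = 41.214°.
At 709 nm (n = 1.330): cos²i = 0.25630 → i = 59.585°, r = 40.422°, D_min = 137.484°, rainbow angle = 42.516°.
Angular width = |41.214° − 42.516°| = 1.303°.

1.30°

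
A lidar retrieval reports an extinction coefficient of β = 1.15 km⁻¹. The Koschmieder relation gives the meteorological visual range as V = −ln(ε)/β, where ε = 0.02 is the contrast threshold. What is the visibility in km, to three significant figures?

3.40 km

V = −ln(0.02) / 1.15 = 3.912 / 1.15 = 3.4018 km.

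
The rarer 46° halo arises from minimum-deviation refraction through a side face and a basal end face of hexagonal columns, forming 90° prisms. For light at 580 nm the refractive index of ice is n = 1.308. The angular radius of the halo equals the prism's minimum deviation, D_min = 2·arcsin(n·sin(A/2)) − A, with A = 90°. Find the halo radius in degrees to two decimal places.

n·sin(A/2) = 1.308 × sin 45° = 1.308 × 0.7071 = 0.9249.
D_min = 2·arcsin(0.9249) − 90° = 2 × 67.653° − 90° = 45.305°.

45.31°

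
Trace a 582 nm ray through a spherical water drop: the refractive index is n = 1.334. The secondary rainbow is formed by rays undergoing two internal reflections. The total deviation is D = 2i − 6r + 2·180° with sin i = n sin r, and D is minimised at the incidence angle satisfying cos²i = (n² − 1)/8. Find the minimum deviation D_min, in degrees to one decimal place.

cos²i = (1.77956 − 1)/8 = 0.09744; i = arccos(0.31216) = 71.810°.
sin r = sin 71.810°/1.334 = 0.71217; r = 45.411°.
D_min = 2·71.810° − 6·45.411° + 360° = 231.153°.

231.2°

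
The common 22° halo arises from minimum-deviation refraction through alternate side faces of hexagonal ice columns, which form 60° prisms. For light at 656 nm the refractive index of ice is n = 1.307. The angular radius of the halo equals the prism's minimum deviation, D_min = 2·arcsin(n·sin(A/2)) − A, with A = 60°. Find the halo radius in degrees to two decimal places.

21.61°

n·sin(A/2) = 1.307 × sin 30° = 1.307 × 0.5000 = 0.6535.
D_min = 2·arcsin(0.6535) − 60° = 2 × 40.806° − 60° = 21.612°.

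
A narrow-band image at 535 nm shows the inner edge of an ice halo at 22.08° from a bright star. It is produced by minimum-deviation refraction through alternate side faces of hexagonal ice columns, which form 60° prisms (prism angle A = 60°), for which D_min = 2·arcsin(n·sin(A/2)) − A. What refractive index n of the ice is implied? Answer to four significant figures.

1.313

Rearranging: n = sin((D_min + A)/2) / sin(A/2).
(D_min + A)/2 = (22.08° + 60°)/2 = 41.040°.
n = sin 41.040° / sin 30° = 0.6566 / 0.5000 = 1.3132.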